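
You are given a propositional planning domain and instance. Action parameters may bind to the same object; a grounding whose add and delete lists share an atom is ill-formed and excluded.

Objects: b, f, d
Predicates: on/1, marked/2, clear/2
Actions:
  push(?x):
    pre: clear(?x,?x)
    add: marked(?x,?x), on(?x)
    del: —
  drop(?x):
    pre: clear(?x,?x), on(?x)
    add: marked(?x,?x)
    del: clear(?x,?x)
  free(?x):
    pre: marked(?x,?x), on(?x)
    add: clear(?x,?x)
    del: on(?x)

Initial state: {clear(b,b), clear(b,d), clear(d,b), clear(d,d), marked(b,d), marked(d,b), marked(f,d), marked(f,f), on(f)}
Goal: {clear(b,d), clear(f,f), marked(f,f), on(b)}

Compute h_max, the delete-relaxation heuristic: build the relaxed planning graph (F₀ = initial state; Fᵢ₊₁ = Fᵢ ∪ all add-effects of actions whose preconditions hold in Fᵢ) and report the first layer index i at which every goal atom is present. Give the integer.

F0 = init (9 atoms)
F1 = F0 ∪ {clear(f,f), marked(b,b), marked(d,d), on(b), on(d)}  (14 atoms)
goal ⊆ F1  ⇒  h_max = 1

1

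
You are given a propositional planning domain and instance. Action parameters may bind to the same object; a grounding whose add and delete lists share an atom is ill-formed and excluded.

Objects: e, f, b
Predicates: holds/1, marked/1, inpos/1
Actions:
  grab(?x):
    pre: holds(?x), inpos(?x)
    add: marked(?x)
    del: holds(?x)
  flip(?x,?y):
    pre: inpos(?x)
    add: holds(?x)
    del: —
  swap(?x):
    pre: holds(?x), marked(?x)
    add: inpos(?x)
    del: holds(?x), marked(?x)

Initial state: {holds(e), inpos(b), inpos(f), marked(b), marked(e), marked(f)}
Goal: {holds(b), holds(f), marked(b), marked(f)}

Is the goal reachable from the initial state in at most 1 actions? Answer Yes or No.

1. flip(f,e)  →  {holds(e), holds(f), inpos(b), inpos(f), marked(b), marked(e), marked(f)}
2. flip(b,e)  →  {holds(b), holds(e), holds(f), inpos(b), inpos(f), marked(b), marked(e), marked(f)}
optimal plan length = 2; 2 > 1

No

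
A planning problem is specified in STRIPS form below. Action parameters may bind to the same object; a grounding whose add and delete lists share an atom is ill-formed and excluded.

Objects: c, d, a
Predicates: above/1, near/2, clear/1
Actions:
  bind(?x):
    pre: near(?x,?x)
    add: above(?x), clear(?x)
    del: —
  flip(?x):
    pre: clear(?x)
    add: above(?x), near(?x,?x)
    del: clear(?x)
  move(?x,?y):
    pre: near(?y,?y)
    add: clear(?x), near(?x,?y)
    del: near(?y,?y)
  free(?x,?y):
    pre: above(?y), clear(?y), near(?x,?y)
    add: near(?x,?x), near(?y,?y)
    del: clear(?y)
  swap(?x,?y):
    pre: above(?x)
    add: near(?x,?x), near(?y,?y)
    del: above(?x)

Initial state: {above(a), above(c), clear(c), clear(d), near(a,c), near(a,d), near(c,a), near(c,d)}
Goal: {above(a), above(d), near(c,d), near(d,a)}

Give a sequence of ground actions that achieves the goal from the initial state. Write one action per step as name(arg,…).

1. flip(d)  →  {above(a), above(c), above(d), clear(c), near(a,c), near(a,d), near(c,a), near(c,d), near(d,d)}
2. free(a,c)  →  {above(a), above(c), above(d), near(a,a), near(a,c), near(a,d), near(c,a), near(c,c), near(c,d), near(d,d)}
3. move(d,a)  →  {above(a), above(c), above(d), clear(d), near(a,c), near(a,d), near(c,a), near(c,c), near(c,d), near(d,a), near(d,d)}

flip(d); free(a,c); move(d,a)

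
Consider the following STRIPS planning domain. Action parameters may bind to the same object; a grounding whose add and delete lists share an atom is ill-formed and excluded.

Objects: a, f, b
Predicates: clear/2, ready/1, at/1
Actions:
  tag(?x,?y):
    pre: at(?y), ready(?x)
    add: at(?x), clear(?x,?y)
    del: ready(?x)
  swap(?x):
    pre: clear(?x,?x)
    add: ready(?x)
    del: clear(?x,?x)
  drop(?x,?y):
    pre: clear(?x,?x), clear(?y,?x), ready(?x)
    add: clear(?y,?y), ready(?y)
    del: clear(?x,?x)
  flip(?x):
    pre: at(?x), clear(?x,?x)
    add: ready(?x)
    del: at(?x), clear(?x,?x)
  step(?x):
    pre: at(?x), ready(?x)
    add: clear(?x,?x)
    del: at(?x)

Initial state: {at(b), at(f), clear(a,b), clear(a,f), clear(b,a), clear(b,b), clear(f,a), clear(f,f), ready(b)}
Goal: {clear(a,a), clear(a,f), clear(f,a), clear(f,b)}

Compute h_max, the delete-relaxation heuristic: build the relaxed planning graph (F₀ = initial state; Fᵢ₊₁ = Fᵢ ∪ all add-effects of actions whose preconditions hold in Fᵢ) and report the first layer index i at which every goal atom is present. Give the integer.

2

F0 = init (9 atoms)
F1 = F0 ∪ {clear(a,a), clear(b,f), ready(a), ready(f)}  (13 atoms)
F2 = F1 ∪ {at(a), clear(f,b)}  (15 atoms)
goal ⊆ F2  ⇒  h_max = 2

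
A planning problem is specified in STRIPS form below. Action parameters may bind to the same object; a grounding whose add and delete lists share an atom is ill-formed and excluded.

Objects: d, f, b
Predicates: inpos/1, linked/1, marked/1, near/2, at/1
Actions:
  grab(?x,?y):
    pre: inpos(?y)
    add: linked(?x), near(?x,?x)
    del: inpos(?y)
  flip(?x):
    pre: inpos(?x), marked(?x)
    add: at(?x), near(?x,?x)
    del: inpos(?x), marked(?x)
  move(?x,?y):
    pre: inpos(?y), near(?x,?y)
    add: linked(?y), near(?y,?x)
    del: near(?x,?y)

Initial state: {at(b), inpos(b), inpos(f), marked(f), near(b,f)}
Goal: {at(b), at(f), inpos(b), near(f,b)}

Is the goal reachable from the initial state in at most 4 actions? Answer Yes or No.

1. move(b,f)  →  {at(b), inpos(b), inpos(f), linked(f), marked(f), near(f,b)}
2. flip(f)  →  {at(b), at(f), inpos(b), linked(f), near(f,b), near(f,f)}
optimal plan length = 2; 2 ≤ 4

Yes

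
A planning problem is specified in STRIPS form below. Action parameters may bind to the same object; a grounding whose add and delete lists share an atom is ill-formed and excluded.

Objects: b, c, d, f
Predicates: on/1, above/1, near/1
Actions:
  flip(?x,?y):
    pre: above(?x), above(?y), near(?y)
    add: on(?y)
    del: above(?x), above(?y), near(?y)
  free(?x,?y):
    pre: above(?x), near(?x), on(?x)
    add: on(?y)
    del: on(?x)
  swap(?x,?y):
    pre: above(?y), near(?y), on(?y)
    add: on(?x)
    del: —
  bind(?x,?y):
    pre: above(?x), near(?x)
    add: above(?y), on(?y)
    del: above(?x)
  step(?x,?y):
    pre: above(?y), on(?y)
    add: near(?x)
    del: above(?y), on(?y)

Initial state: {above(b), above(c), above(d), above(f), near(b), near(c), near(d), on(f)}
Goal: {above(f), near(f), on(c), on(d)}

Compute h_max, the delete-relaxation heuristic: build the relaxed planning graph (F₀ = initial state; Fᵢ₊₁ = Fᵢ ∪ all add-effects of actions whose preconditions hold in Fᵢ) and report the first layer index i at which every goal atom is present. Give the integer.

1

F0 = init (8 atoms)
F1 = F0 ∪ {near(f), on(b), on(c), on(d)}  (12 atoms)
goal ⊆ F1  ⇒  h_max = 1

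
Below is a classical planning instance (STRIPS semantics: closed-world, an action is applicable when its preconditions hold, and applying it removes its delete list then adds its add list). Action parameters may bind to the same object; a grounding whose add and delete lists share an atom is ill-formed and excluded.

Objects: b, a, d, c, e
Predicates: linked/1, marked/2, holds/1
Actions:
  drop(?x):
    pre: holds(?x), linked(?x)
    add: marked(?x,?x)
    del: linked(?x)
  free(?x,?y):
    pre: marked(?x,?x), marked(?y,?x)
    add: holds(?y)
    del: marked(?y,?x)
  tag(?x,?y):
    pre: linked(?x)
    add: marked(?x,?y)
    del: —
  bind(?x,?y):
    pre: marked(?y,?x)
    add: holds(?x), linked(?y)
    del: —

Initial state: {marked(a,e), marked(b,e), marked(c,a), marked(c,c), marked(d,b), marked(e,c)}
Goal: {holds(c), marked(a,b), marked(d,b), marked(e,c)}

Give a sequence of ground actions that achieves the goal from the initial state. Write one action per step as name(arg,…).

1. free(c,c)  →  {holds(c), marked(a,e), marked(b,e), marked(c,a), marked(d,b), marked(e,c)}
2. bind(e,a)  →  {holds(c), holds(e), linked(a), marked(a,e), marked(b,e), marked(c,a), marked(d,b), marked(e,c)}
3. tag(a,b)  →  {holds(c), holds(e), linked(a), marked(a,b), marked(a,e), marked(b,e), marked(c,a), marked(d,b), marked(e,c)}

free(c,c); bind(e,a); tag(a,b)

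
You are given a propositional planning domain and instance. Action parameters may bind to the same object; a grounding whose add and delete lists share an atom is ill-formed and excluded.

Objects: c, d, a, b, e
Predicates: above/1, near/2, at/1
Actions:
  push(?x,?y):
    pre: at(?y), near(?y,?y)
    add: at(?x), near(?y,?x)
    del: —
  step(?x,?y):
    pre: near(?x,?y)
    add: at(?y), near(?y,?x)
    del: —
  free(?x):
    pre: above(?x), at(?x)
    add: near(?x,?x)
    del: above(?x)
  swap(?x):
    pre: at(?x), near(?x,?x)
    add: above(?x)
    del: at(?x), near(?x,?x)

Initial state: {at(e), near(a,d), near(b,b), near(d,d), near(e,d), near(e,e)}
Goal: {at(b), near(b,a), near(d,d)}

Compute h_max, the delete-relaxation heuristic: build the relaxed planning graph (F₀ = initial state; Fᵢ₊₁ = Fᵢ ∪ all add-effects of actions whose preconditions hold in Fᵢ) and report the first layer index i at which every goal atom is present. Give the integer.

F0 = init (6 atoms)
F1 = F0 ∪ {above(e), at(a), at(b), at(c), at(d), near(d,a), near(d,e), near(e,a), near(e,b), near(e,c)}  (16 atoms)
F2 = F1 ∪ {above(b), above(d), near(a,e), near(b,a), near(b,c), near(b,d), near(b,e), near(c,e), near(d,b), near(d,c)}  (26 atoms)
goal ⊆ F2  ⇒  h_max = 2

2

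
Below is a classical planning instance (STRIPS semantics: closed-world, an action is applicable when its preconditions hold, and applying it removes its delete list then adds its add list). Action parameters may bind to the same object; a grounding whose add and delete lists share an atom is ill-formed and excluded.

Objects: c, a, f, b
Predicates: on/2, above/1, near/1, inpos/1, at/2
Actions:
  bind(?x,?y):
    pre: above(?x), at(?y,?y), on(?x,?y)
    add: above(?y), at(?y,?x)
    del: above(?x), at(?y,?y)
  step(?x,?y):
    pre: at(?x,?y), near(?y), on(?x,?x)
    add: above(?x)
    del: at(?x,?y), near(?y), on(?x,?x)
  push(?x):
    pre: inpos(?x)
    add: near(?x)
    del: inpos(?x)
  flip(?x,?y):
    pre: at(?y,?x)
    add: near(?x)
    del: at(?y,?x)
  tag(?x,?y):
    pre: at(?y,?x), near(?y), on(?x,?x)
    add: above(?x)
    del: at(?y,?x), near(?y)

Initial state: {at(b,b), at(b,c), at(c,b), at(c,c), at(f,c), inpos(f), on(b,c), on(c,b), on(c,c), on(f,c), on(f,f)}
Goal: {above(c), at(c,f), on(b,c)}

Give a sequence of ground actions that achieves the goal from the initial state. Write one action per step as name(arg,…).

flip(c,b); step(f,c); bind(f,c)

1. flip(c,b)  →  {at(b,b), at(c,b), at(c,c), at(f,c), inpos(f), near(c), on(b,c), on(c,b), on(c,c), on(f,c), on(f,f)}
2. step(f,c)  →  {above(f), at(b,b), at(c,b), at(c,c), inpos(f), on(b,c), on(c,b), on(c,c), on(f,c)}
3. bind(f,c)  →  {above(c), at(b,b), at(c,b), at(c,f), inpos(f), on(b,c), on(c,b), on(c,c), on(f,c)}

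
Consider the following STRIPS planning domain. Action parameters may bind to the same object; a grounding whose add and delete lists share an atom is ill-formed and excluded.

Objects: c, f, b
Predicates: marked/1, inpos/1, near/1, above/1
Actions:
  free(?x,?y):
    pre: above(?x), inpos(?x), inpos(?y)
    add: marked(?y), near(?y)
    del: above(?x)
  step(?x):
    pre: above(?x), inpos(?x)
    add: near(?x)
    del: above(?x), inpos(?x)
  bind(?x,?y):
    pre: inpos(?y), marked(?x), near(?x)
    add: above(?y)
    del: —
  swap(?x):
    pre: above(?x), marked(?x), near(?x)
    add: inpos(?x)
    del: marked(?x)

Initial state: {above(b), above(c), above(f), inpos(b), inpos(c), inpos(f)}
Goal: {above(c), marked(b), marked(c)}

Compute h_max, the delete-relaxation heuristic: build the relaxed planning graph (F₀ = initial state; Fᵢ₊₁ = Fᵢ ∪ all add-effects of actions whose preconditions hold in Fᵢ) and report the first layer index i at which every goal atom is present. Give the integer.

1

F0 = init (6 atoms)
F1 = F0 ∪ {marked(b), marked(c), marked(f), near(b), near(c), near(f)}  (12 atoms)
goal ⊆ F1  ⇒  h_max = 1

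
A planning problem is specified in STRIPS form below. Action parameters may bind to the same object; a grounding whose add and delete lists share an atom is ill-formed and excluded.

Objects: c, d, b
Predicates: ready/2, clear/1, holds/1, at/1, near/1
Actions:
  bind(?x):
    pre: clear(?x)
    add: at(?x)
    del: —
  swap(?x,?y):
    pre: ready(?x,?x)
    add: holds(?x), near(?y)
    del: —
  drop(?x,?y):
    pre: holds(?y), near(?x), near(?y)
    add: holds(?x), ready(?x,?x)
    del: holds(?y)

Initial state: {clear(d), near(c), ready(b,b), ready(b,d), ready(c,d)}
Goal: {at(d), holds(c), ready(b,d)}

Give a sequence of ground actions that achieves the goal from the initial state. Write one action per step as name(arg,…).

1. bind(d)  →  {at(d), clear(d), near(c), ready(b,b), ready(b,d), ready(c,d)}
2. swap(b,b)  →  {at(d), clear(d), holds(b), near(b), near(c), ready(b,b), ready(b,d), ready(c,d)}
3. drop(c,b)  →  {at(d), clear(d), holds(c), near(b), near(c), ready(b,b), ready(b,d), ready(c,c), ready(c,d)}

bind(d); swap(b,b); drop(c,b)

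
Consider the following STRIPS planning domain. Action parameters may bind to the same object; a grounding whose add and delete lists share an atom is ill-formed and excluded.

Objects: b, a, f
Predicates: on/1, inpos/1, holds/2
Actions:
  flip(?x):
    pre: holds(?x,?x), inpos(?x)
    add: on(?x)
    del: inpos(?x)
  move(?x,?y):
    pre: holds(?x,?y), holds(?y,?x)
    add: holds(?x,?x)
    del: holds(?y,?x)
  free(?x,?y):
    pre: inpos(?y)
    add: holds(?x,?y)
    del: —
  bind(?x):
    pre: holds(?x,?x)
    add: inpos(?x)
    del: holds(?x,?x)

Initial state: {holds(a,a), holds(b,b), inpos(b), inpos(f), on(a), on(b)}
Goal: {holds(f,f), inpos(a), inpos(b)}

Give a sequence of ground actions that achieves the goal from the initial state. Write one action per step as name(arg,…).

1. free(f,f)  →  {holds(a,a), holds(b,b), holds(f,f), inpos(b), inpos(f), on(a), on(b)}
2. bind(a)  →  {holds(b,b), holds(f,f), inpos(a), inpos(b), inpos(f), on(a), on(b)}

free(f,f); bind(a)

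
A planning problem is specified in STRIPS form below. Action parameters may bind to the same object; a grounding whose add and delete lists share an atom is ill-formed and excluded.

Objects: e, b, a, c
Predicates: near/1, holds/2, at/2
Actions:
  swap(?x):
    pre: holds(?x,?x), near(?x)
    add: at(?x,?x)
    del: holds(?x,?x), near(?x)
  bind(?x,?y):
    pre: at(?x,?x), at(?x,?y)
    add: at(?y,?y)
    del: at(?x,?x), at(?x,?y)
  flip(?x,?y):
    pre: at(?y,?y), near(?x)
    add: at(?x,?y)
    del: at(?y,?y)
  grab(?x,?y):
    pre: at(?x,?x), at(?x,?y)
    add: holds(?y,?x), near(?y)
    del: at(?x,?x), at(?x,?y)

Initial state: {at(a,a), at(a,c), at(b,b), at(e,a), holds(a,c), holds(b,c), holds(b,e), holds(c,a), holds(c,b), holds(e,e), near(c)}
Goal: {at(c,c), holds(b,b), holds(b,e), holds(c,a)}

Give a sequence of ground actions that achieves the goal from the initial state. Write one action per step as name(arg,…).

bind(a,c); grab(b,b)

1. bind(a,c)  →  {at(b,b), at(c,c), at(e,a), holds(a,c), holds(b,c), holds(b,e), holds(c,a), holds(c,b), holds(e,e), near(c)}
2. grab(b,b)  →  {at(c,c), at(e,a), holds(a,c), holds(b,b), holds(b,c), holds(b,e), holds(c,a), holds(c,b), holds(e,e), near(b), near(c)}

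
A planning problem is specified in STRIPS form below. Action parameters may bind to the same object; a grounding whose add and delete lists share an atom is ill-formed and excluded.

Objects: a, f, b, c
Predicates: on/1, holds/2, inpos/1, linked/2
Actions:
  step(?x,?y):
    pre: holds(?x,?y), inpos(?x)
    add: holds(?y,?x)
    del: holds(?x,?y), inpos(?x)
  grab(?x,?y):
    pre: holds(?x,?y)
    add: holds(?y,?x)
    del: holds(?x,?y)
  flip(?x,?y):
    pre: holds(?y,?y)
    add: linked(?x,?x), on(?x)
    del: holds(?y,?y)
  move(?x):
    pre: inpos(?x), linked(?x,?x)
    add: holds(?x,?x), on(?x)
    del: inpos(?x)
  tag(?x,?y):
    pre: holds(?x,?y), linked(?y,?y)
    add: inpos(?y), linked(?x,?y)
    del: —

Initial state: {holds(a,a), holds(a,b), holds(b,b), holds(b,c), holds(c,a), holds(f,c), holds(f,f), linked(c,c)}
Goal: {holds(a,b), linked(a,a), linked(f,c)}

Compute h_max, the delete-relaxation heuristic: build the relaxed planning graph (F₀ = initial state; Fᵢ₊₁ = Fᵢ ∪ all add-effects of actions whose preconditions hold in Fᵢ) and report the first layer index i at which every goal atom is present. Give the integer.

F0 = init (8 atoms)
F1 = F0 ∪ {holds(a,c), holds(b,a), holds(c,b), holds(c,f), inpos(c), linked(a,a), linked(b,b), linked(b,c), linked(f,c), linked(f,f), on(a), on(b), on(c), on(f)}  (22 atoms)
goal ⊆ F1  ⇒  h_max = 1

1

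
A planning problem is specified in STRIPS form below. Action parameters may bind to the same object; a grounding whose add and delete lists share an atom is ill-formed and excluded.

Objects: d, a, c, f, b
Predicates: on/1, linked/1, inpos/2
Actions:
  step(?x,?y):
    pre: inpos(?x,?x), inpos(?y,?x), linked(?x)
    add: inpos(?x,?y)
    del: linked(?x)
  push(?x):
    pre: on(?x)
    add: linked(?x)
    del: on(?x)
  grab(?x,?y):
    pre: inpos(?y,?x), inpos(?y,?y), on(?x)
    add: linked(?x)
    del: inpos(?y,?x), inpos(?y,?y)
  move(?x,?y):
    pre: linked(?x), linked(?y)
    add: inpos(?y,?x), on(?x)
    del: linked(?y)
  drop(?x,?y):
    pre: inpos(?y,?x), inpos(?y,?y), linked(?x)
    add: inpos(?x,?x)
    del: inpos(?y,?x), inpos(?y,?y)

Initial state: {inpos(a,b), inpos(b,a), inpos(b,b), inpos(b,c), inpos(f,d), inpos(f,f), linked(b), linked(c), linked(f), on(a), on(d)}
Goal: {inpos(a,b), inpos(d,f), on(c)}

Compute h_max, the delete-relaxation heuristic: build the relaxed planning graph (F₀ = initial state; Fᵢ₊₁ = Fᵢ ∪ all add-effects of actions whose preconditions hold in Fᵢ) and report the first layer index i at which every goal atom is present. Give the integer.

F0 = init (11 atoms)
F1 = F0 ∪ {inpos(b,f), inpos(c,b), inpos(c,c), inpos(c,f), inpos(f,b), inpos(f,c), linked(a), linked(d), on(b), on(c), on(f)}  (22 atoms)
F2 = F1 ∪ {inpos(a,a), inpos(a,c), inpos(a,d), inpos(a,f), inpos(b,d), inpos(c,a), inpos(c,d), inpos(d,a), inpos(d,b), inpos(d,c), inpos(d,d), inpos(d,f), inpos(f,a)}  (35 atoms)
goal ⊆ F2  ⇒  h_max = 2

2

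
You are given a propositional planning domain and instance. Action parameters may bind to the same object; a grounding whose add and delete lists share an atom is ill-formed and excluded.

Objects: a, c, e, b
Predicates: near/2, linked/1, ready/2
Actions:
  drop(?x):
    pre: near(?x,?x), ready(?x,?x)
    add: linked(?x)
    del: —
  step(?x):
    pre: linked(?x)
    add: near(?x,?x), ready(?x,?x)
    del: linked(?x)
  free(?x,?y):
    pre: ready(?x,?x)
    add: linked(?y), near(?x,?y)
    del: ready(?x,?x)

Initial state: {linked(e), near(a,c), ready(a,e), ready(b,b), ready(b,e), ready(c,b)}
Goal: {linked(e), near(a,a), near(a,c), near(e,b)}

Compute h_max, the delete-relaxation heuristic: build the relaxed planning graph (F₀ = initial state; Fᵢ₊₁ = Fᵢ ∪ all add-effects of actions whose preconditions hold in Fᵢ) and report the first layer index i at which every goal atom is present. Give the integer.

F0 = init (6 atoms)
F1 = F0 ∪ {linked(a), linked(b), linked(c), near(b,a), near(b,b), near(b,c), near(b,e), near(e,e), ready(e,e)}  (15 atoms)
F2 = F1 ∪ {near(a,a), near(c,c), near(e,a), near(e,b), near(e,c), ready(a,a), ready(c,c)}  (22 atoms)
goal ⊆ F2  ⇒  h_max = 2

2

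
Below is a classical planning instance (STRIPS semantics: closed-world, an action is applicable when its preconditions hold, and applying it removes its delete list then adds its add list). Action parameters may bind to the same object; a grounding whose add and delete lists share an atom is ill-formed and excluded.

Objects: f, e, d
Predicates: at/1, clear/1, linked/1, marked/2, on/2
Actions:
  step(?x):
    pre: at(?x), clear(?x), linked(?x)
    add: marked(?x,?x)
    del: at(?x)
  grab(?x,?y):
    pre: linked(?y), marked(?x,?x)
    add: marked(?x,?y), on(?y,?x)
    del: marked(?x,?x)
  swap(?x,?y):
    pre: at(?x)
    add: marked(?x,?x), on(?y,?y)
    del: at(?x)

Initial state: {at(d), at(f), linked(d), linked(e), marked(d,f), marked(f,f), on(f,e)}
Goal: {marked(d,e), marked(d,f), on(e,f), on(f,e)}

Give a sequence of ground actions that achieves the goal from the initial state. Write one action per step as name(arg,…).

1. grab(f,e)  →  {at(d), at(f), linked(d), linked(e), marked(d,f), marked(f,e), on(e,f), on(f,e)}
2. swap(d,f)  →  {at(f), linked(d), linked(e), marked(d,d), marked(d,f), marked(f,e), on(e,f), on(f,e), on(f,f)}
3. grab(d,e)  →  {at(f), linked(d), linked(e), marked(d,e), marked(d,f), marked(f,e), on(e,d), on(e,f), on(f,e), on(f,f)}

grab(f,e); swap(d,f); grab(d,e)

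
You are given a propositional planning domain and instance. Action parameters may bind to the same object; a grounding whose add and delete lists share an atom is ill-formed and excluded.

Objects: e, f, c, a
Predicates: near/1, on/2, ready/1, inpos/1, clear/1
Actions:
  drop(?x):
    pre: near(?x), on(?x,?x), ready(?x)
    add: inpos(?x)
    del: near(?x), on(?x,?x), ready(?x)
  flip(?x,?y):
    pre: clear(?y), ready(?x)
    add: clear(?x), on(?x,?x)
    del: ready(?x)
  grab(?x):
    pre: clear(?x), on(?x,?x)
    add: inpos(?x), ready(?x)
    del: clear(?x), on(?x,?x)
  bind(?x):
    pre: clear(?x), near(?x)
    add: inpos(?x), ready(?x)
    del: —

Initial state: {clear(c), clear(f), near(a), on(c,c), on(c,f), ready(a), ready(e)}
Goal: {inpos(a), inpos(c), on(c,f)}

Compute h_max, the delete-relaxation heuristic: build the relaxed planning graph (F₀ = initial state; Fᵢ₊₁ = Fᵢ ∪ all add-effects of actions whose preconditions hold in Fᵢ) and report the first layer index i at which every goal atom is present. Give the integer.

2

F0 = init (7 atoms)
F1 = F0 ∪ {clear(a), clear(e), inpos(c), on(a,a), on(e,e), ready(c)}  (13 atoms)
F2 = F1 ∪ {inpos(a), inpos(e)}  (15 atoms)
goal ⊆ F2  ⇒  h_max = 2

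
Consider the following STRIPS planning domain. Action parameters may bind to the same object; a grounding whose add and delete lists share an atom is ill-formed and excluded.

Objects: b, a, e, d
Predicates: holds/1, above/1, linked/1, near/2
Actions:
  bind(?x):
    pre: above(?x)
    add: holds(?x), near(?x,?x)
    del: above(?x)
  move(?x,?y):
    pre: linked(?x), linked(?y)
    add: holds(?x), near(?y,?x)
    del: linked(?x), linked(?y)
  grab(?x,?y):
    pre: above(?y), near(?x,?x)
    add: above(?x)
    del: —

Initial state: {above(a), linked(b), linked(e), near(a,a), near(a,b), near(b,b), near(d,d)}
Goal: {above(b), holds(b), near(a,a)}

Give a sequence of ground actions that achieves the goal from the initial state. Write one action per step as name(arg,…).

move(b,b); grab(b,a)

1. move(b,b)  →  {above(a), holds(b), linked(e), near(a,a), near(a,b), near(b,b), near(d,d)}
2. grab(b,a)  →  {above(a), above(b), holds(b), linked(e), near(a,a), near(a,b), near(b,b), near(d,d)}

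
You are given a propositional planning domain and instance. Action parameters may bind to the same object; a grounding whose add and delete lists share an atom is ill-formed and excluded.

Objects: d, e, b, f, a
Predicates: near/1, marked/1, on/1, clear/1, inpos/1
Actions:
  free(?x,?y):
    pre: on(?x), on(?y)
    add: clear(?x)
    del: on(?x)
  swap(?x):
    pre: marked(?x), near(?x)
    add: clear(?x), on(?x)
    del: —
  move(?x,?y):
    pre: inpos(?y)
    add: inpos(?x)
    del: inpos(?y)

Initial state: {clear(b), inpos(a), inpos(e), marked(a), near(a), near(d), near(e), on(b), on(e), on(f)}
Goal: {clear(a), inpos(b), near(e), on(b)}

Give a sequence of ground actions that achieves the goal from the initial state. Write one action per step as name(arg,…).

1. swap(a)  →  {clear(a), clear(b), inpos(a), inpos(e), marked(a), near(a), near(d), near(e), on(a), on(b), on(e), on(f)}
2. move(b,e)  →  {clear(a), clear(b), inpos(a), inpos(b), marked(a), near(a), near(d), near(e), on(a), on(b), on(e), on(f)}

swap(a); move(b,e)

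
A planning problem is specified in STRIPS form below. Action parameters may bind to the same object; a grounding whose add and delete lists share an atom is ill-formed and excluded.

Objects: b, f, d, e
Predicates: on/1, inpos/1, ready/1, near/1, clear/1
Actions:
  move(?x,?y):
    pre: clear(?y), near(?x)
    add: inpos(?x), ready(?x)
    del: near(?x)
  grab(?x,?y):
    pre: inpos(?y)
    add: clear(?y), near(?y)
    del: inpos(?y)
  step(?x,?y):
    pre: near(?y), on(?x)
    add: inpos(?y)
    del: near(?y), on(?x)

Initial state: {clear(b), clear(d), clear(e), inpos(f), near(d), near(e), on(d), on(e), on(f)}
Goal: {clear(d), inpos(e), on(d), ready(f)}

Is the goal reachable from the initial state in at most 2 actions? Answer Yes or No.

No

1. move(e,b)  →  {clear(b), clear(d), clear(e), inpos(e), inpos(f), near(d), on(d), on(e), on(f), ready(e)}
2. grab(b,f)  →  {clear(b), clear(d), clear(e), clear(f), inpos(e), near(d), near(f), on(d), on(e), on(f), ready(e)}
3. move(f,b)  →  {clear(b), clear(d), clear(e), clear(f), inpos(e), inpos(f), near(d), on(d), on(e), on(f), ready(e), ready(f)}
optimal plan length = 3; 3 > 2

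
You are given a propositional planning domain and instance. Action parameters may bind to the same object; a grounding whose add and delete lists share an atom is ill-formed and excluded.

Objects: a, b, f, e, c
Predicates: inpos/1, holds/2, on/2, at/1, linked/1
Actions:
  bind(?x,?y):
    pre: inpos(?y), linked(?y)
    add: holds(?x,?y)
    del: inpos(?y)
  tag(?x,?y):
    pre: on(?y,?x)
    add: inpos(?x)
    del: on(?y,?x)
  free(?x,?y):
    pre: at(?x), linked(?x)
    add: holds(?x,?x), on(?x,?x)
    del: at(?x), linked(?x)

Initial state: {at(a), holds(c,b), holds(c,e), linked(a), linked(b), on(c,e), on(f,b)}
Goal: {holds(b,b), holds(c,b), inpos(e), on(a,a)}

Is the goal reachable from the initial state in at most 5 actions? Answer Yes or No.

Yes

1. tag(b,f)  →  {at(a), holds(c,b), holds(c,e), inpos(b), linked(a), linked(b), on(c,e)}
2. bind(b,b)  →  {at(a), holds(b,b), holds(c,b), holds(c,e), linked(a), linked(b), on(c,e)}
3. tag(e,c)  →  {at(a), holds(b,b), holds(c,b), holds(c,e), inpos(e), linked(a), linked(b)}
4. free(a,a)  →  {holds(a,a), holds(b,b), holds(c,b), holds(c,e), inpos(e), linked(b), on(a,a)}
optimal plan length = 4; 4 ≤ 5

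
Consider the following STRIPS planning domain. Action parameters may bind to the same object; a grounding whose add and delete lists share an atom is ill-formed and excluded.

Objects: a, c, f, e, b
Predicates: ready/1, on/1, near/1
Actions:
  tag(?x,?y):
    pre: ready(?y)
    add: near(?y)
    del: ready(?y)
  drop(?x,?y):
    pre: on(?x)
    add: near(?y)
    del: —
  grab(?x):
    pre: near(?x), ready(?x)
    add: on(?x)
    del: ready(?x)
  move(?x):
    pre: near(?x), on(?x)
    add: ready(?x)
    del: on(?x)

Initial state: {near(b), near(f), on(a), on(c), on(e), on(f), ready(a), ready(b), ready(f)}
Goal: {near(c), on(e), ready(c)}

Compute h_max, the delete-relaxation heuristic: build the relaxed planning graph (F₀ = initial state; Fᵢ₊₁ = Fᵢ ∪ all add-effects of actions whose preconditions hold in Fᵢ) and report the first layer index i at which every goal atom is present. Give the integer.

F0 = init (9 atoms)
F1 = F0 ∪ {near(a), near(c), near(e), on(b)}  (13 atoms)
F2 = F1 ∪ {ready(c), ready(e)}  (15 atoms)
goal ⊆ F2  ⇒  h_max = 2

2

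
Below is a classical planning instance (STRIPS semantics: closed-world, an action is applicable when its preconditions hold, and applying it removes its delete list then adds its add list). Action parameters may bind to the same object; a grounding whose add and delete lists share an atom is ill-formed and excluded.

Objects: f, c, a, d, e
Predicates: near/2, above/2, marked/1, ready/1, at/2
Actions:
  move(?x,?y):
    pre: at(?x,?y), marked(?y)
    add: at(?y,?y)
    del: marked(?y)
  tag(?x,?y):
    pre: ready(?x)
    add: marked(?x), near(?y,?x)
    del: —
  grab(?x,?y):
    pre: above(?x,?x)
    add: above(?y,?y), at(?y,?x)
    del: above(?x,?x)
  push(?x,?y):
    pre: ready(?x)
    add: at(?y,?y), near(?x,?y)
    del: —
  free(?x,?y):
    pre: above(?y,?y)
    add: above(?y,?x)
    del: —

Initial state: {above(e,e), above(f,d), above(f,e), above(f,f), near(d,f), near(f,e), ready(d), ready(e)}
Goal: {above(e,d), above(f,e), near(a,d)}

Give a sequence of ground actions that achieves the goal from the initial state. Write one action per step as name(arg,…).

tag(d,a); free(d,e)

1. tag(d,a)  →  {above(e,e), above(f,d), above(f,e), above(f,f), marked(d), near(a,d), near(d,f), near(f,e), ready(d), ready(e)}
2. free(d,e)  →  {above(e,d), above(e,e), above(f,d), above(f,e), above(f,f), marked(d), near(a,d), near(d,f), near(f,e), ready(d), ready(e)}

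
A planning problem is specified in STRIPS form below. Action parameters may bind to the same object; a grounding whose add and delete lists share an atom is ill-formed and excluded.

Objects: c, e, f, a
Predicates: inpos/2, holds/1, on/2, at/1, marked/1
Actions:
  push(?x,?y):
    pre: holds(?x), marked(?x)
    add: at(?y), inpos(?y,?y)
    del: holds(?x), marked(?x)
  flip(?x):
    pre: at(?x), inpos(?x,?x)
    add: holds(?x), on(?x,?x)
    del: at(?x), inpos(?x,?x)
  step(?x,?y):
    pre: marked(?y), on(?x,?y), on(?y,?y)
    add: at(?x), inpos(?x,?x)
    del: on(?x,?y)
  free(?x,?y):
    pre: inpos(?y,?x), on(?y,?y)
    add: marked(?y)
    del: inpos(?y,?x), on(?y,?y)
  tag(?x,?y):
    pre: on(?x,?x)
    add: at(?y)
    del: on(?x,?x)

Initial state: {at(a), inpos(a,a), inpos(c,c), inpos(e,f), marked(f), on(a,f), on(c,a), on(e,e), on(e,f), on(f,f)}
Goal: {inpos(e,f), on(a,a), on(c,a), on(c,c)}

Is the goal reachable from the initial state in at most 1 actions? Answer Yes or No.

No

1. flip(a)  →  {holds(a), inpos(c,c), inpos(e,f), marked(f), on(a,a), on(a,f), on(c,a), on(e,e), on(e,f), on(f,f)}
2. tag(e,c)  →  {at(c), holds(a), inpos(c,c), inpos(e,f), marked(f), on(a,a), on(a,f), on(c,a), on(e,f), on(f,f)}
3. flip(c)  →  {holds(a), holds(c), inpos(e,f), marked(f), on(a,a), on(a,f), on(c,a), on(c,c), on(e,f), on(f,f)}
optimal plan length = 3; 3 > 1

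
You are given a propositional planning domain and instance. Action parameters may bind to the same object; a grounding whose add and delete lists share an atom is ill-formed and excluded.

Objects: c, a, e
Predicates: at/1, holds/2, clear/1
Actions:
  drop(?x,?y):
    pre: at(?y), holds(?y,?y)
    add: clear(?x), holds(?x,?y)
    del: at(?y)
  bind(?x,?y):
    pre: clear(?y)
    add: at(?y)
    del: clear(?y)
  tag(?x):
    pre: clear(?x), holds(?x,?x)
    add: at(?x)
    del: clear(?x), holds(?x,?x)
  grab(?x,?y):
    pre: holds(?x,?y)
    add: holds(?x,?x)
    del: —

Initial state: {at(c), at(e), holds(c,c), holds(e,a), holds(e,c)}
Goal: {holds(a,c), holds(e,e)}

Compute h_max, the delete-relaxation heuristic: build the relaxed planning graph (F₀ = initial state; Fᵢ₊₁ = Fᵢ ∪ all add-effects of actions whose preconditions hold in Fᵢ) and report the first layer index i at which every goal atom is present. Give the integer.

1

F0 = init (5 atoms)
F1 = F0 ∪ {clear(a), clear(c), clear(e), holds(a,c), holds(e,e)}  (10 atoms)
goal ⊆ F1  ⇒  h_max = 1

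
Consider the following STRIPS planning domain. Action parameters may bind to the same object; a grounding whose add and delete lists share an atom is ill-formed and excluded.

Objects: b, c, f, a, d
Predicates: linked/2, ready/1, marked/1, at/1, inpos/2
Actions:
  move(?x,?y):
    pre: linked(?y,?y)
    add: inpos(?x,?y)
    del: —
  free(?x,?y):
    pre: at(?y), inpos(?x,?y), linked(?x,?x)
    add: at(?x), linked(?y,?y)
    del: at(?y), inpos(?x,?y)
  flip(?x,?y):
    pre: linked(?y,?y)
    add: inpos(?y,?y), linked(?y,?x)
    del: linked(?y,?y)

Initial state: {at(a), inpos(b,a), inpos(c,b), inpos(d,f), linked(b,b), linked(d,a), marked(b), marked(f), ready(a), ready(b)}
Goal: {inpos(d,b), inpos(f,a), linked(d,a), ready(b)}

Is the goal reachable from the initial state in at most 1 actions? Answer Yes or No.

No

1. move(d,b)  →  {at(a), inpos(b,a), inpos(c,b), inpos(d,b), inpos(d,f), linked(b,b), linked(d,a), marked(b), marked(f), ready(a), ready(b)}
2. free(b,a)  →  {at(b), inpos(c,b), inpos(d,b), inpos(d,f), linked(a,a), linked(b,b), linked(d,a), marked(b), marked(f), ready(a), ready(b)}
3. move(f,a)  →  {at(b), inpos(c,b), inpos(d,b), inpos(d,f), inpos(f,a), linked(a,a), linked(b,b), linked(d,a), marked(b), marked(f), ready(a), ready(b)}
optimal plan length = 3; 3 > 1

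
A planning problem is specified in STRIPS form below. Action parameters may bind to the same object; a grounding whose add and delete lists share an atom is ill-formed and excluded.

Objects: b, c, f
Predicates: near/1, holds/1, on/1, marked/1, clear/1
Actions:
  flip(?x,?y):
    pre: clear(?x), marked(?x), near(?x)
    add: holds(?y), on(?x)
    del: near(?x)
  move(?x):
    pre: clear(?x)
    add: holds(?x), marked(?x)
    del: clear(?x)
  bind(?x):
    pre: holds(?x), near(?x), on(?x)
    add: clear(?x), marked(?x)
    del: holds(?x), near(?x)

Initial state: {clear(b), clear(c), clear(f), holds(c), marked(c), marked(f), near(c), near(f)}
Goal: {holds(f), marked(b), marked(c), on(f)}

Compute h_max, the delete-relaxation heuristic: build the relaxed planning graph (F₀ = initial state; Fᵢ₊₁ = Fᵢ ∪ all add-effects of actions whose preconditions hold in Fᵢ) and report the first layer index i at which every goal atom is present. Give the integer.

F0 = init (8 atoms)
F1 = F0 ∪ {holds(b), holds(f), marked(b), on(c), on(f)}  (13 atoms)
goal ⊆ F1  ⇒  h_max = 1

1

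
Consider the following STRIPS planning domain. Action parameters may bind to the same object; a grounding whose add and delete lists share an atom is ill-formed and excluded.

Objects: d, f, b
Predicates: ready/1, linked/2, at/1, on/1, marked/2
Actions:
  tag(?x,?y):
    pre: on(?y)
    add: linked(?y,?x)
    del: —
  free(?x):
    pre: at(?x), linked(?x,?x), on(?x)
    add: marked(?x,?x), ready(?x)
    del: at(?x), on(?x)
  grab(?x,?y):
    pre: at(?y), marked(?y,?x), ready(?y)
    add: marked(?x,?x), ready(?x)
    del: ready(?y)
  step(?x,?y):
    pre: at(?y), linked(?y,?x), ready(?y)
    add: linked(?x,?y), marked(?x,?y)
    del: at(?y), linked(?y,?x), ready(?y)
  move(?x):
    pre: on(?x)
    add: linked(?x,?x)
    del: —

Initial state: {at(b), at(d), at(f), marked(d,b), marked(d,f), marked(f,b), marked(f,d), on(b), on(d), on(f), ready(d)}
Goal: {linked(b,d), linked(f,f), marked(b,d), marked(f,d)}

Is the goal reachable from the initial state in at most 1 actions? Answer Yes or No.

No

1. tag(f,f)  →  {at(b), at(d), at(f), linked(f,f), marked(d,b), marked(d,f), marked(f,b), marked(f,d), on(b), on(d), on(f), ready(d)}
2. tag(b,d)  →  {at(b), at(d), at(f), linked(d,b), linked(f,f), marked(d,b), marked(d,f), marked(f,b), marked(f,d), on(b), on(d), on(f), ready(d)}
3. step(b,d)  →  {at(b), at(f), linked(b,d), linked(f,f), marked(b,d), marked(d,b), marked(d,f), marked(f,b), marked(f,d), on(b), on(d), on(f)}
optimal plan length = 3; 3 > 1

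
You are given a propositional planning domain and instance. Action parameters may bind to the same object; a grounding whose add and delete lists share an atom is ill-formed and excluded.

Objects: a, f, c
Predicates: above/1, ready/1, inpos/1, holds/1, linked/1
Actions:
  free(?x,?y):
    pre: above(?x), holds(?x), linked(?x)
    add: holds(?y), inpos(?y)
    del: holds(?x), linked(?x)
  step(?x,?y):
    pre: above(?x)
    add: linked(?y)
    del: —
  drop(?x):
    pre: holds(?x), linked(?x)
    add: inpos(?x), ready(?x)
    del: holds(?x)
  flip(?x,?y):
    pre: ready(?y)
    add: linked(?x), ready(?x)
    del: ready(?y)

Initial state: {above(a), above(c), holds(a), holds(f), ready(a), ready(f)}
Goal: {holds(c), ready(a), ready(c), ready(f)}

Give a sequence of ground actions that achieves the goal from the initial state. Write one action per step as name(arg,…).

step(a,a); free(a,c); step(a,f); flip(c,f); drop(f)

1. step(a,a)  →  {above(a), above(c), holds(a), holds(f), linked(a), ready(a), ready(f)}
2. free(a,c)  →  {above(a), above(c), holds(c), holds(f), inpos(c), ready(a), ready(f)}
3. step(a,f)  →  {above(a), above(c), holds(c), holds(f), inpos(c), linked(f), ready(a), ready(f)}
4. flip(c,f)  →  {above(a), above(c), holds(c), holds(f), inpos(c), linked(c), linked(f), ready(a), ready(c)}
5. drop(f)  →  {above(a), above(c), holds(c), inpos(c), inpos(f), linked(c), linked(f), ready(a), ready(c), ready(f)}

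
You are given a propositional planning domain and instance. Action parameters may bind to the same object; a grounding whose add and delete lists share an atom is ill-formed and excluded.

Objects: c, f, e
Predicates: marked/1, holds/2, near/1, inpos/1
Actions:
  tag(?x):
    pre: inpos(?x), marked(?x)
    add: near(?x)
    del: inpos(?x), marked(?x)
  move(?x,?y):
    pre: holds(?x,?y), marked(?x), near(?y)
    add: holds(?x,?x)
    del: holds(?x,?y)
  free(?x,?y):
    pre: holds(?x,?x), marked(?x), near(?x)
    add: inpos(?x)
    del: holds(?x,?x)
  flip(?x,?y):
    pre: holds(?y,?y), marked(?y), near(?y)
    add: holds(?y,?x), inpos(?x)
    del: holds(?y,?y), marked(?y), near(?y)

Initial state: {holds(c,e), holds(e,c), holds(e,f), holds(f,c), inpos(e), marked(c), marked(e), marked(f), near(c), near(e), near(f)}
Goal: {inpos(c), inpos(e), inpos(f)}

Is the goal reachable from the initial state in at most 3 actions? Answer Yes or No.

No

1. move(c,e)  →  {holds(c,c), holds(e,c), holds(e,f), holds(f,c), inpos(e), marked(c), marked(e), marked(f), near(c), near(e), near(f)}
2. move(f,c)  →  {holds(c,c), holds(e,c), holds(e,f), holds(f,f), inpos(e), marked(c), marked(e), marked(f), near(c), near(e), near(f)}
3. free(c,c)  →  {holds(e,c), holds(e,f), holds(f,f), inpos(c), inpos(e), marked(c), marked(e), marked(f), near(c), near(e), near(f)}
4. free(f,c)  →  {holds(e,c), holds(e,f), inpos(c), inpos(e), inpos(f), marked(c), marked(e), marked(f), near(c), near(e), near(f)}
optimal plan length = 4; 4 > 3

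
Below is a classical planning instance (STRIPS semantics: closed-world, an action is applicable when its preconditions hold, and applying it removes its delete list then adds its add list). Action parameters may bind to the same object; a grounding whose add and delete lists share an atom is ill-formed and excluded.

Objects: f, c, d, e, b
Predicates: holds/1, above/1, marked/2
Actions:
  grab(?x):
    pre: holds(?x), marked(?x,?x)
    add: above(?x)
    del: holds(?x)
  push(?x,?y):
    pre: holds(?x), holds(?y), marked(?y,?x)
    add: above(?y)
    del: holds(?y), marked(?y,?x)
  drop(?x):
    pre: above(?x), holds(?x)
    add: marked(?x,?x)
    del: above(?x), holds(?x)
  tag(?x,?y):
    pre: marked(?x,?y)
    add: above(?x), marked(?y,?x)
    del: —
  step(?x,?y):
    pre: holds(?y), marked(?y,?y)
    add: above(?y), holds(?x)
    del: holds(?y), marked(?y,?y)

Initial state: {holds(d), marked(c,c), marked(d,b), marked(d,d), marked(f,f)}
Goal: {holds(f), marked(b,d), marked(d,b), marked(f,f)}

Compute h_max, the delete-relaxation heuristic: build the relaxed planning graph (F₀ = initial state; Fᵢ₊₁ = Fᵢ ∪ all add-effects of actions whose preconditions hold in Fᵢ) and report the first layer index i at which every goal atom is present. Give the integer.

F0 = init (5 atoms)
F1 = F0 ∪ {above(c), above(d), above(f), holds(b), holds(c), holds(e), holds(f), marked(b,d)}  (13 atoms)
goal ⊆ F1  ⇒  h_max = 1

1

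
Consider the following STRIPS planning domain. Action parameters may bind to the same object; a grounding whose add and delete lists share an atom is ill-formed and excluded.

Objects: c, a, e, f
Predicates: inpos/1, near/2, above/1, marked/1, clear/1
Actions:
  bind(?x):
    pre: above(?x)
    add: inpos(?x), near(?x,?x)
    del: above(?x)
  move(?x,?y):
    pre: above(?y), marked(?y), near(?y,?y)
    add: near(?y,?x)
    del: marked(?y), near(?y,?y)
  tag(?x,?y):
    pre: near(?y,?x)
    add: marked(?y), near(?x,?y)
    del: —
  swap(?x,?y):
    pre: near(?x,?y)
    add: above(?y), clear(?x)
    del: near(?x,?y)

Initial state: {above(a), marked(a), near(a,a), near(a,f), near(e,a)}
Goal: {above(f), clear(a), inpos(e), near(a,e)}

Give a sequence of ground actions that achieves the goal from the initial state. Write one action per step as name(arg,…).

move(e,a); swap(a,e); bind(e); tag(a,e); swap(a,f)

1. move(e,a)  →  {above(a), near(a,e), near(a,f), near(e,a)}
2. swap(a,e)  →  {above(a), above(e), clear(a), near(a,f), near(e,a)}
3. bind(e)  →  {above(a), clear(a), inpos(e), near(a,f), near(e,a), near(e,e)}
4. tag(a,e)  →  {above(a), clear(a), inpos(e), marked(e), near(a,e), near(a,f), near(e,a), near(e,e)}
5. swap(a,f)  →  {above(a), above(f), clear(a), inpos(e), marked(e), near(a,e), near(e,a), near(e,e)}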